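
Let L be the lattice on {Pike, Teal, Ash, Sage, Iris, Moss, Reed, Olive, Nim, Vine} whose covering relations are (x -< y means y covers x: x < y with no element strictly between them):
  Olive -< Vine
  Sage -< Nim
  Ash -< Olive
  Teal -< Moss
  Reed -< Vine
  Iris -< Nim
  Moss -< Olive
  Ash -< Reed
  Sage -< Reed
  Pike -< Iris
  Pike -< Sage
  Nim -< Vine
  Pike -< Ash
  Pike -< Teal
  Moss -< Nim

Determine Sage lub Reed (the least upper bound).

Reed

Common upper bounds of {Sage, Reed}: Reed, Vine.
The least among these is Reed.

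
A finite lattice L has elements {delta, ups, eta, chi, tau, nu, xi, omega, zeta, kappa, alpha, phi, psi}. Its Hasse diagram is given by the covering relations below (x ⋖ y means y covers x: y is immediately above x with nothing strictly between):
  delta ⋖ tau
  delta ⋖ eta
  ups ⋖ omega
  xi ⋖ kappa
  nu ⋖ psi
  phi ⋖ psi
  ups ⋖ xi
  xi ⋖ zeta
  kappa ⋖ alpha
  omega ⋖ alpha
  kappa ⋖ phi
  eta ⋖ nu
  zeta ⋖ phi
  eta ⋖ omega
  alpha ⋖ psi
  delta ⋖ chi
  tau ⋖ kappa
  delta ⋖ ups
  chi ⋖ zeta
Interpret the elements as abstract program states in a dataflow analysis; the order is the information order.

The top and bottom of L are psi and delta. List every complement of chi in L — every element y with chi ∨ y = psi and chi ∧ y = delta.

alpha, eta, nu, omega

Need y with chi ∨ y = psi and chi ∧ y = delta.
Checking each element gives: alpha, eta, nu, omega.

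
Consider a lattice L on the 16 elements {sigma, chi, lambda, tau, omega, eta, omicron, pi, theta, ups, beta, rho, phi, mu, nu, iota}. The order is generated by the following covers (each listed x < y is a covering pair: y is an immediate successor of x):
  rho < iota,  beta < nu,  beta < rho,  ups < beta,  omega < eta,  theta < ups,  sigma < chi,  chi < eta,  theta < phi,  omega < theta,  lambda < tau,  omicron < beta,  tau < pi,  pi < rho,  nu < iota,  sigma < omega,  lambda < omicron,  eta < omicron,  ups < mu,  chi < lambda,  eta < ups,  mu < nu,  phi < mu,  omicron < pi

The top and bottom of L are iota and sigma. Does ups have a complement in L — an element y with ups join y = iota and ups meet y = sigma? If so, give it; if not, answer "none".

none

For every candidate y, either ups ∨ y ≠ iota or ups ∧ y ≠ sigma; no complement exists.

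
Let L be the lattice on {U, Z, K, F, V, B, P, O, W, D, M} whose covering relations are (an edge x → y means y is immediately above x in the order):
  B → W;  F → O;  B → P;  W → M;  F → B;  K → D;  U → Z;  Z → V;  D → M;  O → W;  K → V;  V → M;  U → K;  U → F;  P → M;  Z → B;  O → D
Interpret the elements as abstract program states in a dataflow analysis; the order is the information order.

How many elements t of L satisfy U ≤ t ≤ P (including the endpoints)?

The interval [U, P] = {B, F, P, U, Z}, which has 5 elements.

5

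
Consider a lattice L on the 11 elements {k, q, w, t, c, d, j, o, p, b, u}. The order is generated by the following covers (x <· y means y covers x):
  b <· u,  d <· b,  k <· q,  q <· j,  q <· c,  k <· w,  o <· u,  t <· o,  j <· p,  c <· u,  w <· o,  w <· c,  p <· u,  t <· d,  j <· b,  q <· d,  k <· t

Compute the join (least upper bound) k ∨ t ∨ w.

o

Common upper bounds of {k, t, w}: o, u.
The least among these is o.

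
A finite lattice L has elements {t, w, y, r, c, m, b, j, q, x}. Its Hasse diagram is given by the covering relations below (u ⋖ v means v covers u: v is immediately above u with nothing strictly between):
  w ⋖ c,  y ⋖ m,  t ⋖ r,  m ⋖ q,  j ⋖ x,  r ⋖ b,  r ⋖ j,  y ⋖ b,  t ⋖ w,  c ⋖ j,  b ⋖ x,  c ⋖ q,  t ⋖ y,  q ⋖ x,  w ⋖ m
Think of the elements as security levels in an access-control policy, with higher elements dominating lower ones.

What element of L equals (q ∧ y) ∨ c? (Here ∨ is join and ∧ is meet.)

q ∧ y = y
y ∨ c = q

q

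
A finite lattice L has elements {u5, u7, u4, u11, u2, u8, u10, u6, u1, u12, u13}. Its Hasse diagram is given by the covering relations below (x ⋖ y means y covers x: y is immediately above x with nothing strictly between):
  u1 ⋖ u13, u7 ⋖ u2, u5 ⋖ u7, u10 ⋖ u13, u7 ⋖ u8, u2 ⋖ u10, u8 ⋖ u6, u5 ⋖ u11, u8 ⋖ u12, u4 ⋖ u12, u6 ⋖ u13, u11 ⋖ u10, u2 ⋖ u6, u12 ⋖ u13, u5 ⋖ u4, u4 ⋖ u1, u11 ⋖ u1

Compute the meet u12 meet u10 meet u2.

Common lower bounds of {u12, u10, u2}: u5, u7.
The greatest among these is u7.

u7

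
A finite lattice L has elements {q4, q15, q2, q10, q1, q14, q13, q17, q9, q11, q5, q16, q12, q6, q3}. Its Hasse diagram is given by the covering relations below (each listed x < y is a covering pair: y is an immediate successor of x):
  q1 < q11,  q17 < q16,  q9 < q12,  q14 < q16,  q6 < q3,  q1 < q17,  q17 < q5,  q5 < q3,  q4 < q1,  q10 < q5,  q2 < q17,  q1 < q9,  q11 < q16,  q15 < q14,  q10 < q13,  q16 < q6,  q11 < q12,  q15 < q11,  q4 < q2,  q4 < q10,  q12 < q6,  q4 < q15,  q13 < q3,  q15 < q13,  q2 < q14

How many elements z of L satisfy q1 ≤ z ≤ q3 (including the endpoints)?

9

The interval [q1, q3] = {q1, q11, q12, q16, q17, q3, q5, q6, q9}, which has 9 elements.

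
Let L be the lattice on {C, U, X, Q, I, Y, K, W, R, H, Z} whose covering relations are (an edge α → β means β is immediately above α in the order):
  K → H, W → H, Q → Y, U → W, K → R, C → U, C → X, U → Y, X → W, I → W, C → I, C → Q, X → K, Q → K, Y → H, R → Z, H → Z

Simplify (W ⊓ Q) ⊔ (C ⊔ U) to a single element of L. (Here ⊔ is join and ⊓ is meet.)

W ∧ Q = C
C ∨ U = U
C ∨ U = U

U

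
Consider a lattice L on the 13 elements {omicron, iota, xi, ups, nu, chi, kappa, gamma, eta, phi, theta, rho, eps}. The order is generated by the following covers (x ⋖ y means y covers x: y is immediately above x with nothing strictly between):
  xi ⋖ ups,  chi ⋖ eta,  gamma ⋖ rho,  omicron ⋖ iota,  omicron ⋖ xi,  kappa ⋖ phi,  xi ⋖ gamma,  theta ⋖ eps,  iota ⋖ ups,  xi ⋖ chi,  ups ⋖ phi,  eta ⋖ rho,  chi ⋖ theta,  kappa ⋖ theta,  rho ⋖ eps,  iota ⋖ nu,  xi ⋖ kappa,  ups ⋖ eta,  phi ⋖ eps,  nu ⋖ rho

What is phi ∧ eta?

ups

Common lower bounds of {phi, eta}: iota, omicron, ups, xi.
The greatest among these is ups.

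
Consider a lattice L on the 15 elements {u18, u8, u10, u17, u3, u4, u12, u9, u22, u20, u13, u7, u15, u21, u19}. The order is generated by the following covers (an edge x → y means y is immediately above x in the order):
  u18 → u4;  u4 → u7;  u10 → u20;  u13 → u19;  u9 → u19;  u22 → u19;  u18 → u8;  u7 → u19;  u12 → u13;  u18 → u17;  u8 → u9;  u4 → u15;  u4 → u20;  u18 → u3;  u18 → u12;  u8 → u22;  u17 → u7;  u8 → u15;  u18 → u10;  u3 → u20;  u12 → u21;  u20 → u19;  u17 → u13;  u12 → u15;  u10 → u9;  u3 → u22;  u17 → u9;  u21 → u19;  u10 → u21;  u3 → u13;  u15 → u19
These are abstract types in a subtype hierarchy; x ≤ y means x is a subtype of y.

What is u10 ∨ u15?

Common upper bounds of {u10, u15}: u19.
The least among these is u19.

u19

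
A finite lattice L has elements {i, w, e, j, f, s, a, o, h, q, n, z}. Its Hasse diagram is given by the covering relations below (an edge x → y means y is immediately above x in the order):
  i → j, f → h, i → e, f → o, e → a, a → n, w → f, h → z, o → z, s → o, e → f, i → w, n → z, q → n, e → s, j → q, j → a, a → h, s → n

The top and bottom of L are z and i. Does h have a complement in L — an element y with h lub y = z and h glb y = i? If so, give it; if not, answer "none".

none

For every candidate y, either h ∨ y ≠ z or h ∧ y ≠ i; no complement exists.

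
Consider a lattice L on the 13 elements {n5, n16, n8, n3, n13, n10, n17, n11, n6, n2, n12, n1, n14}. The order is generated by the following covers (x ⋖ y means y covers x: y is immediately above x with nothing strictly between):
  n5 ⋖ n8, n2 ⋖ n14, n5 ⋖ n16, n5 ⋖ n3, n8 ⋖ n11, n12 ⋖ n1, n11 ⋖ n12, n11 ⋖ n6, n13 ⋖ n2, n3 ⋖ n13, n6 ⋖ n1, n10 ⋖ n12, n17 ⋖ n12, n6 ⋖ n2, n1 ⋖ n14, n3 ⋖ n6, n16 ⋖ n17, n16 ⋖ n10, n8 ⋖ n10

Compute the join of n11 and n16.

Common upper bounds of {n11, n16}: n1, n12, n14.
The least among these is n12.

n12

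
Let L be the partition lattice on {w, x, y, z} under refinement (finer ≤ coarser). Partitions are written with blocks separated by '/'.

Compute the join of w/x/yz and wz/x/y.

wyz/x

The join of w/x/yz and wz/x/y merges any blocks that overlap across the partitions, giving wyz/x.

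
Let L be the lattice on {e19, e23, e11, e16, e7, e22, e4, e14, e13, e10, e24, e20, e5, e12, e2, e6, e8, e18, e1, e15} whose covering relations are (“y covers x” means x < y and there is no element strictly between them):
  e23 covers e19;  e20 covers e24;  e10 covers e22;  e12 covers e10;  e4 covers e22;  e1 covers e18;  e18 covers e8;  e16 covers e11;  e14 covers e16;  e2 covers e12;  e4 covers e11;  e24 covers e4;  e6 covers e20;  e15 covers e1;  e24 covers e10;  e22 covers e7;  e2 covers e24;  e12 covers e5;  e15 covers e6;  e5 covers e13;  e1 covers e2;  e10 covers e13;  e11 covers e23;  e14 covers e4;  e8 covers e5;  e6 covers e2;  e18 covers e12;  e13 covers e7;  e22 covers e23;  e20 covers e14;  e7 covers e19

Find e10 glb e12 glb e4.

e22

Common lower bounds of {e10, e12, e4}: e19, e22, e23, e7.
The greatest among these is e22.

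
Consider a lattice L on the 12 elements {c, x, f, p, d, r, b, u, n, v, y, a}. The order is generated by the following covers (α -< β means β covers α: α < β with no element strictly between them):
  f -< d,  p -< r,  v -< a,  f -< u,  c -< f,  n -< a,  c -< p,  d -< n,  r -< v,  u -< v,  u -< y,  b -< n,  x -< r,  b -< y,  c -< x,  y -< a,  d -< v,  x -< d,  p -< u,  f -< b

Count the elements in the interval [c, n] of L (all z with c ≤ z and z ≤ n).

6

The interval [c, n] = {b, c, d, f, n, x}, which has 6 elements.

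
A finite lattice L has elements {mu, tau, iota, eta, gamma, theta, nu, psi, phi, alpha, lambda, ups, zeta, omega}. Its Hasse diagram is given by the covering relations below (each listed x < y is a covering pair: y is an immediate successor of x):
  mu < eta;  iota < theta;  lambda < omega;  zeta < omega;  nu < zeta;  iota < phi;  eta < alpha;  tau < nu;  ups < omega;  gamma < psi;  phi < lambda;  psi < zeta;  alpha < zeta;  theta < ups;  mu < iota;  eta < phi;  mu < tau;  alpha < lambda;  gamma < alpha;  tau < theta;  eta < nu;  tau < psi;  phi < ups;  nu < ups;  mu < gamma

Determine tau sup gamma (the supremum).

psi

Common upper bounds of {tau, gamma}: omega, psi, zeta.
The least among these is psi.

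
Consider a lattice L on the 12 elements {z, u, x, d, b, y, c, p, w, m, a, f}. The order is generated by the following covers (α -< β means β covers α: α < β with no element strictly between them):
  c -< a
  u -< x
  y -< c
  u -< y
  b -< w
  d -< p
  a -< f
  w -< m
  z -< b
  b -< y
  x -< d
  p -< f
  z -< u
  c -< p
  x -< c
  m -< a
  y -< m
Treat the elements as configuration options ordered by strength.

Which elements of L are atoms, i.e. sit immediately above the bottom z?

b, u

The atoms are exactly the elements that cover z: b, u.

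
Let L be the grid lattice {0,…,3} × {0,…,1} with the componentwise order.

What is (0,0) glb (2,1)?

In a product of chains, the meet is componentwise min, giving (0,0).

(0,0)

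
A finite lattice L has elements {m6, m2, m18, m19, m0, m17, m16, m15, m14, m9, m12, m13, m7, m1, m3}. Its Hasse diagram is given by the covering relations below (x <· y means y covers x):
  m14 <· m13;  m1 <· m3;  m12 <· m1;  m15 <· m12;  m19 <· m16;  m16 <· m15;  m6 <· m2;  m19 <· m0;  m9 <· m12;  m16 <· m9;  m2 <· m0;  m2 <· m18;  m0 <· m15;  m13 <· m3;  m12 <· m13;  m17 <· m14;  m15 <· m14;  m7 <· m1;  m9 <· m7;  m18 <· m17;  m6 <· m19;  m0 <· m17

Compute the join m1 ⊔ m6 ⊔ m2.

m1

Common upper bounds of {m1, m6, m2}: m1, m3.
The least among these is m1.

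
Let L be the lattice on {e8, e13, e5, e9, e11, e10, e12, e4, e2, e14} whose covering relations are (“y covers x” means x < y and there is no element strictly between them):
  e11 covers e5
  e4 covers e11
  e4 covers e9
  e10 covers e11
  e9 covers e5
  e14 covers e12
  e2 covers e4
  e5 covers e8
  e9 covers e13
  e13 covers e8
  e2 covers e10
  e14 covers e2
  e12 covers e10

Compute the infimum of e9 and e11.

Common lower bounds of {e9, e11}: e5, e8.
The greatest among these is e5.

e5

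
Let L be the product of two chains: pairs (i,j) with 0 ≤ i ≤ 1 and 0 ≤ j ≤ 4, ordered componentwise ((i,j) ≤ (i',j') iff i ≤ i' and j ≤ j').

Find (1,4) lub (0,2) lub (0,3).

In a product of chains, the join is componentwise max, giving (1,4).

(1,4)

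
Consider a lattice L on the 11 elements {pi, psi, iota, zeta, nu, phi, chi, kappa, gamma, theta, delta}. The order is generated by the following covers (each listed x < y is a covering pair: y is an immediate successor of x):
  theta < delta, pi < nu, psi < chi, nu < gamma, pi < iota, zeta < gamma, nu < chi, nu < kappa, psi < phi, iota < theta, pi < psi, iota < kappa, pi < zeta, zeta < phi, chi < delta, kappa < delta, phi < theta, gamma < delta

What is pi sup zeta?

Common upper bounds of {pi, zeta}: delta, gamma, phi, theta, zeta.
The least among these is zeta.

zeta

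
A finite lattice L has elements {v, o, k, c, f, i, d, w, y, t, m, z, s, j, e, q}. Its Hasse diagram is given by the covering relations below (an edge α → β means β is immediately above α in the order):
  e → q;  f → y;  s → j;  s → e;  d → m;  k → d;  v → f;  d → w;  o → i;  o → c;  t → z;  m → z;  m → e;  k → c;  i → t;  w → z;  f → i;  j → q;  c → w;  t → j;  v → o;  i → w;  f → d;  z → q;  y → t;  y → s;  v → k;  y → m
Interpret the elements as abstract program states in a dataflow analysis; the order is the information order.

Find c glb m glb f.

v

Common lower bounds of {c, m, f}: v.
The greatest among these is v.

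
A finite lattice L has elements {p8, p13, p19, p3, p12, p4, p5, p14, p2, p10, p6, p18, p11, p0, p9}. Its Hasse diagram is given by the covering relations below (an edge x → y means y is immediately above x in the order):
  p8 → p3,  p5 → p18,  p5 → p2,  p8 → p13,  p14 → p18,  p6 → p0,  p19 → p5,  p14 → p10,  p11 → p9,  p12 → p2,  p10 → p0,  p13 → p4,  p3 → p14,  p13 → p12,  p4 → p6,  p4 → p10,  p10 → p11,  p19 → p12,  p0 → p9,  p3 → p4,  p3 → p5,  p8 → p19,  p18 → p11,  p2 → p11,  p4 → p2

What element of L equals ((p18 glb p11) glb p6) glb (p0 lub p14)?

p3

p18 ∧ p11 = p18
p18 ∧ p6 = p3
p0 ∨ p14 = p0
p3 ∧ p0 = p3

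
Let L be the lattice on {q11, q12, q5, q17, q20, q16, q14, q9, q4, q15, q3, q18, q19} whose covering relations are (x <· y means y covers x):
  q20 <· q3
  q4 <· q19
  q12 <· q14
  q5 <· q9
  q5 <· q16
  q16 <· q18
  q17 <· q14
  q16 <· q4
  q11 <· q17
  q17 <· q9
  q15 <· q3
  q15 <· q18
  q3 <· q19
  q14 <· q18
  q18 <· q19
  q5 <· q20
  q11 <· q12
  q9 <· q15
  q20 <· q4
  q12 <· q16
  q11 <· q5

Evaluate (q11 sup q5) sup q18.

q11 ∨ q5 = q5
q5 ∨ q18 = q18

q18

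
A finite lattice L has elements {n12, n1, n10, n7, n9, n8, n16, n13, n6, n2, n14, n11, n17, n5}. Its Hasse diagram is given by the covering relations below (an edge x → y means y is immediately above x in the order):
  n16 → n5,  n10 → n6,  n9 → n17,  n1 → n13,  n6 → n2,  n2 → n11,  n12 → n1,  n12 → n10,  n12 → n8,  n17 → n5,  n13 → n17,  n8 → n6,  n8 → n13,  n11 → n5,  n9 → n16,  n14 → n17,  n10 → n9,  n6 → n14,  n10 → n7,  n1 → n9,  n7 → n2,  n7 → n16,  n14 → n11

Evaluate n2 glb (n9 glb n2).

n9 ∧ n2 = n10
n2 ∧ n10 = n10

n10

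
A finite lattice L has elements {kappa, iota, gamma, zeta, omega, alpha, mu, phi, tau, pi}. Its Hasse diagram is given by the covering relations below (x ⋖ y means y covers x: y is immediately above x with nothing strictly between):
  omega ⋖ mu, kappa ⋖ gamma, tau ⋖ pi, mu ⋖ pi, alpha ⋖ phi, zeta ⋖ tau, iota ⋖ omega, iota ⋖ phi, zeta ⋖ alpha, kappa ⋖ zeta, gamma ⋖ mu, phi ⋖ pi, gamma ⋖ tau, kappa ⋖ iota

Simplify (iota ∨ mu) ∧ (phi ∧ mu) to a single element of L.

iota ∨ mu = mu
phi ∧ mu = iota
mu ∧ iota = iota

iota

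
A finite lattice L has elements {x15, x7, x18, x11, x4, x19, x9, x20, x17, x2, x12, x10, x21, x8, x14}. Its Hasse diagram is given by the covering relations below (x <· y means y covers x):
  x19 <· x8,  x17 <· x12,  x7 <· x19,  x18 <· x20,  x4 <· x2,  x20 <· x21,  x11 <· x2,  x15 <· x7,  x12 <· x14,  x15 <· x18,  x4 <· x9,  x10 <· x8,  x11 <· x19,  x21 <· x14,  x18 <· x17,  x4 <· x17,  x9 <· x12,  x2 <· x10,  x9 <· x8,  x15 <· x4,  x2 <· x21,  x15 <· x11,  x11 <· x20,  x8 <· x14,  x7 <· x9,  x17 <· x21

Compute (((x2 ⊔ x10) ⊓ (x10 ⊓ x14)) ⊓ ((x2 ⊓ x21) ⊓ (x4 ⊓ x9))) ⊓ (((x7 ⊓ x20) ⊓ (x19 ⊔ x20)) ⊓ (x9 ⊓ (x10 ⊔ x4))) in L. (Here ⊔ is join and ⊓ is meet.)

x15

x2 ∨ x10 = x10
x10 ∧ x14 = x10
x10 ∧ x10 = x10
x2 ∧ x21 = x2
x4 ∧ x9 = x4
x2 ∧ x4 = x4
x10 ∧ x4 = x4
x7 ∧ x20 = x15
x19 ∨ x20 = x14
x15 ∧ x14 = x15
x10 ∨ x4 = x10
x9 ∧ x10 = x4
x15 ∧ x4 = x15
x4 ∧ x15 = x15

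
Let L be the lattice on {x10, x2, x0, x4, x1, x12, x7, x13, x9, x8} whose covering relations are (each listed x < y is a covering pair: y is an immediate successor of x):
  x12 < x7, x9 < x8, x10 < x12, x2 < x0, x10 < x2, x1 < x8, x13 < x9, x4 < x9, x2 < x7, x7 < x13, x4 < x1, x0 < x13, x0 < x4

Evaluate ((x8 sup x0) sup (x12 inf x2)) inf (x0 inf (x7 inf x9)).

x2

x8 ∨ x0 = x8
x12 ∧ x2 = x10
x8 ∨ x10 = x8
x7 ∧ x9 = x7
x0 ∧ x7 = x2
x8 ∧ x2 = x2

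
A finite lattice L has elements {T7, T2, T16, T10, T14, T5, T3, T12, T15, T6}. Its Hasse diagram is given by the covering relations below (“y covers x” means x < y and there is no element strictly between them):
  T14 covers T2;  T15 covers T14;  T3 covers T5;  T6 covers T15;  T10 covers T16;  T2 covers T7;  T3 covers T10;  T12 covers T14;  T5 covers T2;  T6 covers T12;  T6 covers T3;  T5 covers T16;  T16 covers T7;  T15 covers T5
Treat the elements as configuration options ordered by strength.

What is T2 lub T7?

T2

Common upper bounds of {T2, T7}: T12, T14, T15, T2, T3, T5, T6.
The least among these is T2.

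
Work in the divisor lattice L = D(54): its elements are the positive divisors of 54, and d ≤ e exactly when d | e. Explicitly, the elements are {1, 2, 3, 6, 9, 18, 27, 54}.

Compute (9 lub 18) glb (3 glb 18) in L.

9 ∨ 18 = 18
3 ∧ 18 = 3
18 ∧ 3 = 3

3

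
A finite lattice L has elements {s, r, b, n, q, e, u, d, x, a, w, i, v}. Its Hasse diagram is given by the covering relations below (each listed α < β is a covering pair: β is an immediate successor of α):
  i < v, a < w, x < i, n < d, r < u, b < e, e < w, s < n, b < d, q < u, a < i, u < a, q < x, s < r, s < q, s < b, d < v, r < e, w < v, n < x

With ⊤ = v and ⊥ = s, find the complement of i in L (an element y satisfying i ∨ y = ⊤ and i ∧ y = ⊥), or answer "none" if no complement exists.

b

Need y with i ∨ y = v and i ∧ y = s.
Checking each element gives: b.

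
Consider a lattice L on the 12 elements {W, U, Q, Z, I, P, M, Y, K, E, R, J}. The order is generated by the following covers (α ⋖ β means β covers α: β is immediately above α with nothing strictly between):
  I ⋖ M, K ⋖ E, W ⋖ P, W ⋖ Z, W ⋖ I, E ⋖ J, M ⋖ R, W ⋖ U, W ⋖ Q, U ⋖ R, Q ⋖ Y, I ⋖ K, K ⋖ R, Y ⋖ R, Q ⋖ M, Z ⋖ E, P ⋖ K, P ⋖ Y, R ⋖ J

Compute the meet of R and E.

K

Common lower bounds of {R, E}: I, K, P, W.
The greatest among these is K.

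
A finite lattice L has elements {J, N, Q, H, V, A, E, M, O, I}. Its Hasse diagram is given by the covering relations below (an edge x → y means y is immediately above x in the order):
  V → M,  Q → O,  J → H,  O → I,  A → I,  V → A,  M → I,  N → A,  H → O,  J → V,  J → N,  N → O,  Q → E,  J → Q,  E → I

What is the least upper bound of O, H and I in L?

I

Common upper bounds of {O, H, I}: I.
The least among these is I.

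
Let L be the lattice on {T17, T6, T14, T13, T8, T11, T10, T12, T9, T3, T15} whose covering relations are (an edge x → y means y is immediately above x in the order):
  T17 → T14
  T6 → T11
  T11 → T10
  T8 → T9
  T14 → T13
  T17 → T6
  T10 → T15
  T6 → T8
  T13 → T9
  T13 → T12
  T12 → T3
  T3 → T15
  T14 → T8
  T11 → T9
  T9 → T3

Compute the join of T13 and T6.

Common upper bounds of {T13, T6}: T15, T3, T9.
The least among these is T9.

T9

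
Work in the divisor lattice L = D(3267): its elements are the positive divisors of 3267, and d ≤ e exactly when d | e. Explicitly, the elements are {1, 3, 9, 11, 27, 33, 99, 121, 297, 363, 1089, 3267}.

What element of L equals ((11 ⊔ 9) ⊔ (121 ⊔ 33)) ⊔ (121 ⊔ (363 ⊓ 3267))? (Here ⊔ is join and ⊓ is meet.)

11 ∨ 9 = 99
121 ∨ 33 = 363
99 ∨ 363 = 1089
363 ∧ 3267 = 363
121 ∨ 363 = 363
1089 ∨ 363 = 1089

1089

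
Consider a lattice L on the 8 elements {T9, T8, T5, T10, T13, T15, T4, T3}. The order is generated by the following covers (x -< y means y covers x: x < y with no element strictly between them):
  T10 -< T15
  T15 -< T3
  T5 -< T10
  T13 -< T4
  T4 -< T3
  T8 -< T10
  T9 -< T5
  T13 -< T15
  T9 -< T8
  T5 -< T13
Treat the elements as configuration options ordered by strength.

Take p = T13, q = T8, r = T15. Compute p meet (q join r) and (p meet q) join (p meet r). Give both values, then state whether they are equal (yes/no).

T13; T13; yes

q join r = T15, so p meet (q join r) = T13 meet T15 = T13.
p meet q = T9 and p meet r = T13, so (p meet q) join (p meet r) = T9 join T13 = T13.
Equal: yes.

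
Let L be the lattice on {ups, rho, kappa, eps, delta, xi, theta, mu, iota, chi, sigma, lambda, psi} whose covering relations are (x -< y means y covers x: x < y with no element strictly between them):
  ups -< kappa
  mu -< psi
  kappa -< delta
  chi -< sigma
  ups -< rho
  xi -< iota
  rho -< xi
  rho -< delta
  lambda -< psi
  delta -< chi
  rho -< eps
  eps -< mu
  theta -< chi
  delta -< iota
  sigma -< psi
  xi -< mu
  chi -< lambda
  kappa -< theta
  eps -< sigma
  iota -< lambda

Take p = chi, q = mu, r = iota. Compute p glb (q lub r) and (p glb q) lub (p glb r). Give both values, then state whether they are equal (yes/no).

q lub r = psi, so p glb (q lub r) = chi glb psi = chi.
p glb q = rho and p glb r = delta, so (p glb q) lub (p glb r) = rho lub delta = delta.
Equal: no.

chi; delta; no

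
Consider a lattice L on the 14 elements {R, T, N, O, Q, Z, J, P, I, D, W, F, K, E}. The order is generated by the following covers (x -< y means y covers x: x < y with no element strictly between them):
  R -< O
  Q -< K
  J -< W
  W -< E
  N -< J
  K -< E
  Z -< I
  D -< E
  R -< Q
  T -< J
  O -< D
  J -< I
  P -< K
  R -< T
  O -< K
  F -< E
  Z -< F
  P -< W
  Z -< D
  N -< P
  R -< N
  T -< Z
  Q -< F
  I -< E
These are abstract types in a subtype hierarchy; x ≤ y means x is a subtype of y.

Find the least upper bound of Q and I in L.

Common upper bounds of {Q, I}: E.
The least among these is E.

E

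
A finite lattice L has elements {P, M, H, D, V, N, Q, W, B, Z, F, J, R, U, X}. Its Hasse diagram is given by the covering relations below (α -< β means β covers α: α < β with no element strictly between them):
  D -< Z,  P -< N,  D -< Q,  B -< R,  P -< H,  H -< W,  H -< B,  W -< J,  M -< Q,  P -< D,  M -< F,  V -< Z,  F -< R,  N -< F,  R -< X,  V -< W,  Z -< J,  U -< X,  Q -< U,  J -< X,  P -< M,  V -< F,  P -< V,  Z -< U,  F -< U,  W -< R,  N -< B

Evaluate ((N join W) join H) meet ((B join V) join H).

R

N ∨ W = R
R ∨ H = R
B ∨ V = R
R ∨ H = R
R ∧ R = R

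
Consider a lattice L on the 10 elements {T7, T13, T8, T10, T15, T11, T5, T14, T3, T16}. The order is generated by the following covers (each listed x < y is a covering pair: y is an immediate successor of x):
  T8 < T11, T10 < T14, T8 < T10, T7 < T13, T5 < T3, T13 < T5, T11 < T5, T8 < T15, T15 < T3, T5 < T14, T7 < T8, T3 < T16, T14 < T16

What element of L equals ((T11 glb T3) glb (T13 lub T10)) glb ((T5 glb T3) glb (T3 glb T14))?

T11 ∧ T3 = T11
T13 ∨ T10 = T14
T11 ∧ T14 = T11
T5 ∧ T3 = T5
T3 ∧ T14 = T5
T5 ∧ T5 = T5
T11 ∧ T5 = T11

T11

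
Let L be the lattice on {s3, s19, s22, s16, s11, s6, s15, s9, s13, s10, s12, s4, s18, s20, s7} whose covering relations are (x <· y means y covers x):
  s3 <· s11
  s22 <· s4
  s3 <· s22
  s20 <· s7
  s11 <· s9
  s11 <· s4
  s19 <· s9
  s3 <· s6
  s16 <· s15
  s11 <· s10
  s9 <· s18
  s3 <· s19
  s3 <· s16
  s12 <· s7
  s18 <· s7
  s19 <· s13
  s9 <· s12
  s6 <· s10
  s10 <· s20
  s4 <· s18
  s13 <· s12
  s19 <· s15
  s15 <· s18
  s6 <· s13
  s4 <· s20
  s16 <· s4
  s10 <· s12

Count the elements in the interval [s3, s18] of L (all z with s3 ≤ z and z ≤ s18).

The interval [s3, s18] = {s11, s15, s16, s18, s19, s22, s3, s4, s9}, which has 9 elements.

9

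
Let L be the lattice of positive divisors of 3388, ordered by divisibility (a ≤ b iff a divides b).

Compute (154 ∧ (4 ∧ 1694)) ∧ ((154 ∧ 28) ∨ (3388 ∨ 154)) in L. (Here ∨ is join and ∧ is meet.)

4 ∧ 1694 = 2
154 ∧ 2 = 2
154 ∧ 28 = 14
3388 ∨ 154 = 3388
14 ∨ 3388 = 3388
2 ∧ 3388 = 2

2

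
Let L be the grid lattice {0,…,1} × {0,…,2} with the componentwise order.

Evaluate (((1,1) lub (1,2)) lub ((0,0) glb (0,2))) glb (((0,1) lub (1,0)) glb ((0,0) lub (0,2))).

(0,1)

(1,1) ∨ (1,2) = (1,2)
(0,0) ∧ (0,2) = (0,0)
(1,2) ∨ (0,0) = (1,2)
(0,1) ∨ (1,0) = (1,1)
(0,0) ∨ (0,2) = (0,2)
(1,1) ∧ (0,2) = (0,1)
(1,2) ∧ (0,1) = (0,1)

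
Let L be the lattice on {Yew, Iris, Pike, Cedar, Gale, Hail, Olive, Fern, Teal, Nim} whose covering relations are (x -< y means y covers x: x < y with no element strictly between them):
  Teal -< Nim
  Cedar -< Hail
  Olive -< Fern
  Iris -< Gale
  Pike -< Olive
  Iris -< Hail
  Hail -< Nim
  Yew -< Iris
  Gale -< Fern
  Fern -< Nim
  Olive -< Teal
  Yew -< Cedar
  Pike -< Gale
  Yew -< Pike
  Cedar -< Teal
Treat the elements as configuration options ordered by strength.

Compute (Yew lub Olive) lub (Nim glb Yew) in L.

Yew ∨ Olive = Olive
Nim ∧ Yew = Yew
Olive ∨ Yew = Olive

Olive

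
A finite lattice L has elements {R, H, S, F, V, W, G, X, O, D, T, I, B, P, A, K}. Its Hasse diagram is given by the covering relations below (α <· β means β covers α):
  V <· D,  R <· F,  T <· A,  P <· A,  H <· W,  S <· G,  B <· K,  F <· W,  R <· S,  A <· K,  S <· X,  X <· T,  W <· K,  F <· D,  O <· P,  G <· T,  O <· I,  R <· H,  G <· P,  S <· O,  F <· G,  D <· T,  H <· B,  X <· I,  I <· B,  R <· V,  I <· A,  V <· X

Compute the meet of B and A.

Common lower bounds of {B, A}: I, O, R, S, V, X.
The greatest among these is I.

I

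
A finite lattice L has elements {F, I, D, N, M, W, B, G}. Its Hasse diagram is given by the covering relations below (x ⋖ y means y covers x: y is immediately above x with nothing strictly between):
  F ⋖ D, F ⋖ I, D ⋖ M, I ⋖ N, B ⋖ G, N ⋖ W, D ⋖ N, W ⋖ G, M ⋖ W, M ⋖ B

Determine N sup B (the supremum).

G

Common upper bounds of {N, B}: G.
The least among these is G.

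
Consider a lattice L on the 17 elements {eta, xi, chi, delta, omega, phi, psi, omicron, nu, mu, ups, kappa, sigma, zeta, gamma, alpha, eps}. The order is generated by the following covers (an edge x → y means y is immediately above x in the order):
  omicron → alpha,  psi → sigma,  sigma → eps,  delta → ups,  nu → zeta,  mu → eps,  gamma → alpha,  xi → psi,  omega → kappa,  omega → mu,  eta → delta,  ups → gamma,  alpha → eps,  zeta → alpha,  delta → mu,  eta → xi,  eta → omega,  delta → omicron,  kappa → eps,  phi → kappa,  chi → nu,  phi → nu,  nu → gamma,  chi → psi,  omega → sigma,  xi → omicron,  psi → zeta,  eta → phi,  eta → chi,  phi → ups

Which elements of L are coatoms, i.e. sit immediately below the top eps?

alpha, kappa, mu, sigma

The coatoms are exactly the elements covered by eps: alpha, kappa, mu, sigma.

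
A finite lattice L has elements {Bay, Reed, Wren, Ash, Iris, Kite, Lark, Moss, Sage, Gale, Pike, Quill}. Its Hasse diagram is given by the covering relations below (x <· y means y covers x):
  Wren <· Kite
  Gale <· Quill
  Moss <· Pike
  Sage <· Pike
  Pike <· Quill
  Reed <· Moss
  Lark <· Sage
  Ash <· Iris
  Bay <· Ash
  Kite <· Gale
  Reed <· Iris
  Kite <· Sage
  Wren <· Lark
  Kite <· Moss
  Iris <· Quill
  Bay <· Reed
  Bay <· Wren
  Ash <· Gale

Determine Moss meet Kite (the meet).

Kite

Common lower bounds of {Moss, Kite}: Bay, Kite, Wren.
The greatest among these is Kite.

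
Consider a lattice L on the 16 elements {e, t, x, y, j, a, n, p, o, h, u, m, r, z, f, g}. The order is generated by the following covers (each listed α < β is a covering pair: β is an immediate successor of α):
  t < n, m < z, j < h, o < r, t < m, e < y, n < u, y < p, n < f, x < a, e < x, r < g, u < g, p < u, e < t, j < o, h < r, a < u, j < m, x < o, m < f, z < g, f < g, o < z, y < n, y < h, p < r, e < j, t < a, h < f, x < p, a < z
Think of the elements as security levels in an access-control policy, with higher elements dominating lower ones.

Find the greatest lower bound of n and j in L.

Common lower bounds of {n, j}: e.
The greatest among these is e.

e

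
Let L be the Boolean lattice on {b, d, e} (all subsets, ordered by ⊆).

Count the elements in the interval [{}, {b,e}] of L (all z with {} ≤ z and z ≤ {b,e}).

The interval [{}, {b,e}] = {{b,e}, {b}, {e}, {}}, which has 4 elements.

4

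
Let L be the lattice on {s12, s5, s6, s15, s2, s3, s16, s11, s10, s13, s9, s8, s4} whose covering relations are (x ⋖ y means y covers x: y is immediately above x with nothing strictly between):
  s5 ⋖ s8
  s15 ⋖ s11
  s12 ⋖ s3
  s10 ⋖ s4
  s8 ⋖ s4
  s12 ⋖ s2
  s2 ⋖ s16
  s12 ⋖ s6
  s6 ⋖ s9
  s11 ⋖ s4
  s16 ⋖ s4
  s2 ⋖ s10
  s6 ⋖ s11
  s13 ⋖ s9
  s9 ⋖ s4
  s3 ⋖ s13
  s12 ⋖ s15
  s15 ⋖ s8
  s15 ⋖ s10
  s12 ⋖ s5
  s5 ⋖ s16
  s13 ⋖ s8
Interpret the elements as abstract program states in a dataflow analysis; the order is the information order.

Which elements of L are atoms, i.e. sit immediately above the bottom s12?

s15, s2, s3, s5, s6

The atoms are exactly the elements that cover s12: s15, s2, s3, s5, s6.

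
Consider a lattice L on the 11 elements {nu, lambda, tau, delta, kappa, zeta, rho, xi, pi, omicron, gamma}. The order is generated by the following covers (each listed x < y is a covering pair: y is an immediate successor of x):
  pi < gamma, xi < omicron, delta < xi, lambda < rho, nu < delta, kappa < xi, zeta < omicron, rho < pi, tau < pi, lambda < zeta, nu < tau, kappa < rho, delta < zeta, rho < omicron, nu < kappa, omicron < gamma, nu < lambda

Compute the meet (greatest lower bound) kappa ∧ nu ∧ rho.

Common lower bounds of {kappa, nu, rho}: nu.
The greatest among these is nu.

nu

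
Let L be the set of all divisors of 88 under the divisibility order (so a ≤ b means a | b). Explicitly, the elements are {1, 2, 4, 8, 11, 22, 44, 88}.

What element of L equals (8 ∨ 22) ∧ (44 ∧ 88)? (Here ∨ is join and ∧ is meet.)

8 ∨ 22 = 88
44 ∧ 88 = 44
88 ∧ 44 = 44

44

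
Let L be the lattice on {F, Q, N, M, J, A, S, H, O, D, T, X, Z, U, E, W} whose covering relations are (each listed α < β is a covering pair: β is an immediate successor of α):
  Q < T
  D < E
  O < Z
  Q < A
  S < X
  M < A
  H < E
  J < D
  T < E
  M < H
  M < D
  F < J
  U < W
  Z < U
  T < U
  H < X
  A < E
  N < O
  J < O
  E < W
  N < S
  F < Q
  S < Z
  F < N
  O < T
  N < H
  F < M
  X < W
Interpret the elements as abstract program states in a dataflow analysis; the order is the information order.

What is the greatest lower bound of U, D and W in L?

J

Common lower bounds of {U, D, W}: F, J.
The greatest among these is J.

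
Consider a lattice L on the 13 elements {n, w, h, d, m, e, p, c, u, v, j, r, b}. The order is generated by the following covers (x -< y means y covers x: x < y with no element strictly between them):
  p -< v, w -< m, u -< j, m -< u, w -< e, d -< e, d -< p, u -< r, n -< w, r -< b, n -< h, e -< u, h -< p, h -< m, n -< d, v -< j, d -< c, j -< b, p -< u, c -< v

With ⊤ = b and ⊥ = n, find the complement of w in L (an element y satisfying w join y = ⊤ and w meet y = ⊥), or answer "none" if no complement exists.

For every candidate y, either w ∨ y ≠ b or w ∧ y ≠ n; no complement exists.

none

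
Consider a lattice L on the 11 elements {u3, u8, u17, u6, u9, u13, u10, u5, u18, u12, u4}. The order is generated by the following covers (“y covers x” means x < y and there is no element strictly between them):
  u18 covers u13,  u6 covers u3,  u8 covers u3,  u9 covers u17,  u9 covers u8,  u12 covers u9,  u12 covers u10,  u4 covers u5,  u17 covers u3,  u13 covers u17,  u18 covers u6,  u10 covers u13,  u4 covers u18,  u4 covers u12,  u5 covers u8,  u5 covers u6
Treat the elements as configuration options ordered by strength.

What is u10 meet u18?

Common lower bounds of {u10, u18}: u13, u17, u3.
The greatest among these is u13.

u13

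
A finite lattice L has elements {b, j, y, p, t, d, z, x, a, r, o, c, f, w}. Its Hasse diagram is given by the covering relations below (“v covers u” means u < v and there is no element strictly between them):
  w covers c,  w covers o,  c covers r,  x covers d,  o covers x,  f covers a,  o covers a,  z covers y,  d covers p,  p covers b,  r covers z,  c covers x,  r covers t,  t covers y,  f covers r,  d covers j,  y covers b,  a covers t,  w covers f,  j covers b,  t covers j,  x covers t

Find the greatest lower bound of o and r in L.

t

Common lower bounds of {o, r}: b, j, t, y.
The greatest among these is t.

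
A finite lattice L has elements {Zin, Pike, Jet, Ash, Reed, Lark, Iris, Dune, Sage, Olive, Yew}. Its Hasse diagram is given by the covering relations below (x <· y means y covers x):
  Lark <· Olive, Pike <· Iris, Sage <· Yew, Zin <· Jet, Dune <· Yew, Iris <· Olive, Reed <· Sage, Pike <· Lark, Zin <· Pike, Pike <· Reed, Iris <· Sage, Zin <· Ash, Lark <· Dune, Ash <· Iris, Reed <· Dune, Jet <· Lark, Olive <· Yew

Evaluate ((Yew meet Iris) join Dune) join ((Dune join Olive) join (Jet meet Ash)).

Yew ∧ Iris = Iris
Iris ∨ Dune = Yew
Dune ∨ Olive = Yew
Jet ∧ Ash = Zin
Yew ∨ Zin = Yew
Yew ∨ Yew = Yew

Yew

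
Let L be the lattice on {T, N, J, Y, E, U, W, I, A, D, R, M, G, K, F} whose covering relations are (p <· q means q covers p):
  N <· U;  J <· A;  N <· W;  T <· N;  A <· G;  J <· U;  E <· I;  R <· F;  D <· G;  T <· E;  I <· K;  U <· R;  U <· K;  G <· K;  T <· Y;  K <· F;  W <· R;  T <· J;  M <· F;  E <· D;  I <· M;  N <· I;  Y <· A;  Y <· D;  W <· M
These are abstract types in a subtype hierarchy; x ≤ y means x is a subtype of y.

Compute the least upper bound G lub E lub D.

Common upper bounds of {G, E, D}: F, G, K.
The least among these is G.

G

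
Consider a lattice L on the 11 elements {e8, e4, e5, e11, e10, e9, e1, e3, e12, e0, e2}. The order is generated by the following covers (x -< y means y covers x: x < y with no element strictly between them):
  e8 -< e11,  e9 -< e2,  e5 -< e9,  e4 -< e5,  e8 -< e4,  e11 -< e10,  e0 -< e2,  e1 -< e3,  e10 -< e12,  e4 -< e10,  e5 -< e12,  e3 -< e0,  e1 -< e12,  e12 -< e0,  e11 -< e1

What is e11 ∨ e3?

e3

Common upper bounds of {e11, e3}: e0, e2, e3.
The least among these is e3.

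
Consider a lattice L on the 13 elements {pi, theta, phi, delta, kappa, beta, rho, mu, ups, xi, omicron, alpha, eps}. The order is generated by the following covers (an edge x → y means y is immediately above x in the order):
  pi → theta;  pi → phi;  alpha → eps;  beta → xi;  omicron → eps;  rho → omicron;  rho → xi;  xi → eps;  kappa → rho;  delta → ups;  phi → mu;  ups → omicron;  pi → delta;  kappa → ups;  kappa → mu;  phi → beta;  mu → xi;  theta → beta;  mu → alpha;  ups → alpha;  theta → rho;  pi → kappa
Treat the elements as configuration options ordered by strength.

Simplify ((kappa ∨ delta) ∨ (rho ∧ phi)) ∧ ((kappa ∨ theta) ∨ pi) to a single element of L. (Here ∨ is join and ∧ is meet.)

kappa

kappa ∨ delta = ups
rho ∧ phi = pi
ups ∨ pi = ups
kappa ∨ theta = rho
rho ∨ pi = rho
ups ∧ rho = kappa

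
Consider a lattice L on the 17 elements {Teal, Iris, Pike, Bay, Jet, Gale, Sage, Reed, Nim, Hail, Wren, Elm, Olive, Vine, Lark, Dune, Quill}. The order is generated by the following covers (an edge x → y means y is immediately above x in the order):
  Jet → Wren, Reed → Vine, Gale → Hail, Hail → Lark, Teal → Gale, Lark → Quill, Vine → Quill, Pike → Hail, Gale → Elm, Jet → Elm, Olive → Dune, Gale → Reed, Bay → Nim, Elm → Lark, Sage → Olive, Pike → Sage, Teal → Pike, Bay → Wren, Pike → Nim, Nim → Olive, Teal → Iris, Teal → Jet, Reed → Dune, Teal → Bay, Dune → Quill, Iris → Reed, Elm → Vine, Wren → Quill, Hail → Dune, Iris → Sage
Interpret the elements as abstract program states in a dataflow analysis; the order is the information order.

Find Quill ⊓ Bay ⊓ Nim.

Common lower bounds of {Quill, Bay, Nim}: Bay, Teal.
The greatest among these is Bay.

Bay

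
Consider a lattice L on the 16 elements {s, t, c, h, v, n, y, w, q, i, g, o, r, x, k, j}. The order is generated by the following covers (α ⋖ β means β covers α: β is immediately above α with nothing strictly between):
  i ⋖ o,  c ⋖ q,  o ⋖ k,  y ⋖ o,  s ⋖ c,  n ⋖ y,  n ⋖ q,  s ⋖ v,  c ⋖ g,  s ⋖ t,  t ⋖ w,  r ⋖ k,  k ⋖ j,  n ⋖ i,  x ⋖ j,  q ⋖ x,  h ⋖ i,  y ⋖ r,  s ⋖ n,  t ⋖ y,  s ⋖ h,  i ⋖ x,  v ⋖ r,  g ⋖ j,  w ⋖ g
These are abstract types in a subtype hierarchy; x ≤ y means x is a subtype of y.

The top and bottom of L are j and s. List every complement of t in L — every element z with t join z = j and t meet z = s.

Need z with t ∨ z = j and t ∧ z = s.
Checking each element gives: q, x.

q, x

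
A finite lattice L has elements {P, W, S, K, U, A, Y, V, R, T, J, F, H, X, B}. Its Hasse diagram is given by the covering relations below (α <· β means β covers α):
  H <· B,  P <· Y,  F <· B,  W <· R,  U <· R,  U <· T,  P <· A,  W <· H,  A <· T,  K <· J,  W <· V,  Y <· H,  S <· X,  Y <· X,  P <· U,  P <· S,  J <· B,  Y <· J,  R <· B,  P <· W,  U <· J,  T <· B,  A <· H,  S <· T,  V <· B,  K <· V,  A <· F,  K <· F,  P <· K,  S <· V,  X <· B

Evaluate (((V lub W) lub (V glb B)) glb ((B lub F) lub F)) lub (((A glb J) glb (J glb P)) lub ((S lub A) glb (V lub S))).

V

V ∨ W = V
V ∧ B = V
V ∨ V = V
B ∨ F = B
B ∨ F = B
V ∧ B = V
A ∧ J = P
J ∧ P = P
P ∧ P = P
S ∨ A = T
V ∨ S = V
T ∧ V = S
P ∨ S = S
V ∨ S = V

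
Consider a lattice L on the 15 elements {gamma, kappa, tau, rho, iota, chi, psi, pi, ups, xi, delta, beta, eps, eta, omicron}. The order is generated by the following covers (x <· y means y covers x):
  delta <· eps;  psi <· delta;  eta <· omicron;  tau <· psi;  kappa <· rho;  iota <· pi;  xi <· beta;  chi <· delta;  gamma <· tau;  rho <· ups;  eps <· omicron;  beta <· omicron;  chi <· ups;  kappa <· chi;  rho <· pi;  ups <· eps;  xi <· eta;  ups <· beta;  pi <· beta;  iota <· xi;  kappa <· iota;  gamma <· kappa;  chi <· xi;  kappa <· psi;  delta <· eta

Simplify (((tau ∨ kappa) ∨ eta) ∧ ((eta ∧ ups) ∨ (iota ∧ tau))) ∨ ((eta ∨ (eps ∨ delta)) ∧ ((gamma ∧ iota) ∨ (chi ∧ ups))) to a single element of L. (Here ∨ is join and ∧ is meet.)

chi

tau ∨ kappa = psi
psi ∨ eta = eta
eta ∧ ups = chi
iota ∧ tau = gamma
chi ∨ gamma = chi
eta ∧ chi = chi
eps ∨ delta = eps
eta ∨ eps = omicron
gamma ∧ iota = gamma
chi ∧ ups = chi
gamma ∨ chi = chi
omicron ∧ chi = chi
chi ∨ chi = chi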